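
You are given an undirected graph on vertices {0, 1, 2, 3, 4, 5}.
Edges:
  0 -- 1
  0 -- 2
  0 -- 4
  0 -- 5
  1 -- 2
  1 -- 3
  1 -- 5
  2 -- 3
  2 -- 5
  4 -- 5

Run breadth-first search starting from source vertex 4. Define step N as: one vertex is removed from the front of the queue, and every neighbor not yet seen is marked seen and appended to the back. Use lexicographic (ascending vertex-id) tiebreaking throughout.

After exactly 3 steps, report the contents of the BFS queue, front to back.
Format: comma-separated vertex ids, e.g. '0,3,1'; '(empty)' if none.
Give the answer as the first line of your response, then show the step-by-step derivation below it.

1,2

step 1: dequeue 4; queue=[0,5]; order=4
step 2: dequeue 0; queue=[5,1,2]; order=4,0
step 3: dequeue 5; queue=[1,2]; order=4,0,5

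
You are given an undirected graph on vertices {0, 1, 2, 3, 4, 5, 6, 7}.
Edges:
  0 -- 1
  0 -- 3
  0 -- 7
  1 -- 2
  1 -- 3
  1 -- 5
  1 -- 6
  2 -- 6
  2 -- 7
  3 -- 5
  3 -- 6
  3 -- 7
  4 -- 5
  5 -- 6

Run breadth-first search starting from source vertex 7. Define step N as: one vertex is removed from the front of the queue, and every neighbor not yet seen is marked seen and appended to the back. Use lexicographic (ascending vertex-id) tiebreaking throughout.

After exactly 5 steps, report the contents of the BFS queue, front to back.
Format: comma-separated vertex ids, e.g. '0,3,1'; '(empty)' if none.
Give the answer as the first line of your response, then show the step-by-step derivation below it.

6,5

step 1: dequeue 7; queue=[0,2,3]; order=7
step 2: dequeue 0; queue=[2,3,1]; order=7,0
step 3: dequeue 2; queue=[3,1,6]; order=7,0,2
step 4: dequeue 3; queue=[1,6,5]; order=7,0,2,3
step 5: dequeue 1; queue=[6,5]; order=7,0,2,3,1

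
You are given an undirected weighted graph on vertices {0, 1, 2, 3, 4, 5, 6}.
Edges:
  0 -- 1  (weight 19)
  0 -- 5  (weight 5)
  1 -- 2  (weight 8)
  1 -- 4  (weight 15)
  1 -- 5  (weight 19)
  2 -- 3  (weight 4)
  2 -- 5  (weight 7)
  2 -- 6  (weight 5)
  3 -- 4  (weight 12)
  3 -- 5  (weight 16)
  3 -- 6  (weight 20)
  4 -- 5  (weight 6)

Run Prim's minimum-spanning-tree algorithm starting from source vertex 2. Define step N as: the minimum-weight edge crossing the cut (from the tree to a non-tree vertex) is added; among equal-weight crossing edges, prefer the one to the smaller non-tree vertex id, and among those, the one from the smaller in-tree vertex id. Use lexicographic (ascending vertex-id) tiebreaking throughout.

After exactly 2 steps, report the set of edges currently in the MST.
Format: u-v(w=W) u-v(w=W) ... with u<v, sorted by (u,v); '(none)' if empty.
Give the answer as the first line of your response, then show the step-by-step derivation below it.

2-3(w=4) 2-6(w=5)

step 1: add edge 2-3 (w=4); MST = {2-3(w=4)}
step 2: add edge 2-6 (w=5); MST = {2-3(w=4) 2-6(w=5)}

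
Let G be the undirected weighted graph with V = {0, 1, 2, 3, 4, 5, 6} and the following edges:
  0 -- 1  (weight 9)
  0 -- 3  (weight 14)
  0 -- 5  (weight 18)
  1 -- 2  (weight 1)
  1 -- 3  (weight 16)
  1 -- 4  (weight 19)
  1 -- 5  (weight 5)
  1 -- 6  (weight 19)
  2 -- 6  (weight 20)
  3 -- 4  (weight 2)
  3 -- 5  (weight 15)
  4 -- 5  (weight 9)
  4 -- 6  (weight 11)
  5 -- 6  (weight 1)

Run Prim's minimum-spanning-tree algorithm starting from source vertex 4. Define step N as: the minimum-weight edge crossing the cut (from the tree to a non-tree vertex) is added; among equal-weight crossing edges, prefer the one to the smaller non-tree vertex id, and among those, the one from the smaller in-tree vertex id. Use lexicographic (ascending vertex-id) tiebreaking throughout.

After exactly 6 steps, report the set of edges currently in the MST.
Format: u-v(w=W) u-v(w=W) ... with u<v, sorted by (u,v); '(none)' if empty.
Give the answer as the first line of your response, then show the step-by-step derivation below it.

0-1(w=9) 1-2(w=1) 1-5(w=5) 3-4(w=2) 4-5(w=9) 5-6(w=1)

step 1: add edge 3-4 (w=2); MST = {3-4(w=2)}
step 2: add edge 4-5 (w=9); MST = {3-4(w=2) 4-5(w=9)}
step 3: add edge 5-6 (w=1); MST = {3-4(w=2) 4-5(w=9) 5-6(w=1)}
step 4: add edge 1-5 (w=5); MST = {1-5(w=5) 3-4(w=2) 4-5(w=9) 5-6(w=1)}
step 5: add edge 1-2 (w=1); MST = {1-2(w=1) 1-5(w=5) 3-4(w=2) 4-5(w=9) 5-6(w=1)}
step 6: add edge 0-1 (w=9); MST = {0-1(w=9) 1-2(w=1) 1-5(w=5) 3-4(w=2) 4-5(w=9) 5-6(w=1)}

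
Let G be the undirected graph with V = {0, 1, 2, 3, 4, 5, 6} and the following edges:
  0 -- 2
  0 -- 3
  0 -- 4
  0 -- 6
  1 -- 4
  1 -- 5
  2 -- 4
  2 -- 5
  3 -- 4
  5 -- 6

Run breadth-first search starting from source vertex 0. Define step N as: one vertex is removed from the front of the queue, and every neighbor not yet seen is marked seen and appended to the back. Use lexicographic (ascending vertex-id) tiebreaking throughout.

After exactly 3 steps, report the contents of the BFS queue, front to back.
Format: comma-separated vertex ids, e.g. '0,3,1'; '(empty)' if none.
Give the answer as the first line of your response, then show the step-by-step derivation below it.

4,6,5

step 1: dequeue 0; queue=[2,3,4,6]; order=0
step 2: dequeue 2; queue=[3,4,6,5]; order=0,2
step 3: dequeue 3; queue=[4,6,5]; order=0,2,3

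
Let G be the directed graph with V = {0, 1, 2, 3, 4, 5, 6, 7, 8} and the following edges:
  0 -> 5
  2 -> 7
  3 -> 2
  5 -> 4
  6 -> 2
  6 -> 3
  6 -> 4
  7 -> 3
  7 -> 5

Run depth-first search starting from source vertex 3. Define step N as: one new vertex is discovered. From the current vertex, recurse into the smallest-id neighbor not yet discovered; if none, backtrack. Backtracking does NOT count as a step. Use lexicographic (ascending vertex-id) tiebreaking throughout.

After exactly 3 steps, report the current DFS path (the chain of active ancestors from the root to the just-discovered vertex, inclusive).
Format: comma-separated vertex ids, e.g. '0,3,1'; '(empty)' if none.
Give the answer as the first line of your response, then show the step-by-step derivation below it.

3,2,7

step 1: discover 3; path=3; order=3
step 2: discover 2; path=3>2; order=3,2
step 3: discover 7; path=3>2>7; order=3,2,7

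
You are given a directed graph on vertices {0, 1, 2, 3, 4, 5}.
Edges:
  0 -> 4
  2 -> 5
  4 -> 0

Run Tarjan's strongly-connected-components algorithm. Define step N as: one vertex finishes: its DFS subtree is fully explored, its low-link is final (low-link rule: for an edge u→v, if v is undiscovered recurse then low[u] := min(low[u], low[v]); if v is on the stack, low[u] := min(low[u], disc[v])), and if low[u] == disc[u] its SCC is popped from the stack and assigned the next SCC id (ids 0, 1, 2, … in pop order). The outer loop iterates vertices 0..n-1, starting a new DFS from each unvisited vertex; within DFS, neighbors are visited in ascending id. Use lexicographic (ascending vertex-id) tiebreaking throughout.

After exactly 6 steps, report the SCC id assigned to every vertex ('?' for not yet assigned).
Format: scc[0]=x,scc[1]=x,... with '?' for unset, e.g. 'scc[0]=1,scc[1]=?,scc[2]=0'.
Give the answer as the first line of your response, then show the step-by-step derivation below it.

scc[0]=0,scc[1]=1,scc[2]=3,scc[3]=4,scc[4]=0,scc[5]=2

step 1: low=(low[0]=0,low[1]=?,low[2]=?,low[3]=?,low[4]=0,low[5]=?); scc=(scc[0]=?,scc[1]=?,scc[2]=?,scc[3]=?,scc[4]=?,scc[5]=?)
step 2: low=(low[0]=0,low[1]=?,low[2]=?,low[3]=?,low[4]=0,low[5]=?); scc=(scc[0]=0,scc[1]=?,scc[2]=?,scc[3]=?,scc[4]=0,scc[5]=?)
step 3: low=(low[0]=0,low[1]=2,low[2]=?,low[3]=?,low[4]=0,low[5]=?); scc=(scc[0]=0,scc[1]=1,scc[2]=?,scc[3]=?,scc[4]=0,scc[5]=?)
step 4: low=(low[0]=0,low[1]=2,low[2]=3,low[3]=?,low[4]=0,low[5]=4); scc=(scc[0]=0,scc[1]=1,scc[2]=?,scc[3]=?,scc[4]=0,scc[5]=2)
step 5: low=(low[0]=0,low[1]=2,low[2]=3,low[3]=?,low[4]=0,low[5]=4); scc=(scc[0]=0,scc[1]=1,scc[2]=3,scc[3]=?,scc[4]=0,scc[5]=2)
step 6: low=(low[0]=0,low[1]=2,low[2]=3,low[3]=5,low[4]=0,low[5]=4); scc=(scc[0]=0,scc[1]=1,scc[2]=3,scc[3]=4,scc[4]=0,scc[5]=2)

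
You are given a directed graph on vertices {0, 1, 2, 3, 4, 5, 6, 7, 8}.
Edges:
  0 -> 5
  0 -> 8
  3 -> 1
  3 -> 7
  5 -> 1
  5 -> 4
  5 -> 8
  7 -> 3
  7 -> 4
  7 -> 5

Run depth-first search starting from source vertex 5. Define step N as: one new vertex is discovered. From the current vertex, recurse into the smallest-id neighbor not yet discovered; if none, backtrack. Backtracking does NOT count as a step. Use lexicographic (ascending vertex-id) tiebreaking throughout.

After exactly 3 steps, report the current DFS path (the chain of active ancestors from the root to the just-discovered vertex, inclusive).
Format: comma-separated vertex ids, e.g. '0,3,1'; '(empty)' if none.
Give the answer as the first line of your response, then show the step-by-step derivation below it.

5,4

step 1: discover 5; path=5; order=5
step 2: discover 1; path=5>1; order=5,1
step 3: discover 4; path=5>4; order=5,1,4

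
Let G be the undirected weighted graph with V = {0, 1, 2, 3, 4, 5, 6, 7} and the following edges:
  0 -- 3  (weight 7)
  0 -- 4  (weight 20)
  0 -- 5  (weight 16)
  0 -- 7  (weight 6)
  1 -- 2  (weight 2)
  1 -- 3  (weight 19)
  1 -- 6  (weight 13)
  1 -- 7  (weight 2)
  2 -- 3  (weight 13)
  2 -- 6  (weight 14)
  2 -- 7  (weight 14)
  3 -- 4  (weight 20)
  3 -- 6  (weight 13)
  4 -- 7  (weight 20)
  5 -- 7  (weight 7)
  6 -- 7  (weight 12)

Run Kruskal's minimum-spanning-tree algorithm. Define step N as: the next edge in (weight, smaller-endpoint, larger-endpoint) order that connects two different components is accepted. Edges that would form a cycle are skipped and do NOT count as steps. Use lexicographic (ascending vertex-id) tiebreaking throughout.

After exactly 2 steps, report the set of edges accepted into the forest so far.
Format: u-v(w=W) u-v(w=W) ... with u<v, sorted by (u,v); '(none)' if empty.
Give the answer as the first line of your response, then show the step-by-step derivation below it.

1-2(w=2) 1-7(w=2)

step 1: add edge 1-2 (w=2); MST = {1-2(w=2)}
step 2: add edge 1-7 (w=2); MST = {1-2(w=2) 1-7(w=2)}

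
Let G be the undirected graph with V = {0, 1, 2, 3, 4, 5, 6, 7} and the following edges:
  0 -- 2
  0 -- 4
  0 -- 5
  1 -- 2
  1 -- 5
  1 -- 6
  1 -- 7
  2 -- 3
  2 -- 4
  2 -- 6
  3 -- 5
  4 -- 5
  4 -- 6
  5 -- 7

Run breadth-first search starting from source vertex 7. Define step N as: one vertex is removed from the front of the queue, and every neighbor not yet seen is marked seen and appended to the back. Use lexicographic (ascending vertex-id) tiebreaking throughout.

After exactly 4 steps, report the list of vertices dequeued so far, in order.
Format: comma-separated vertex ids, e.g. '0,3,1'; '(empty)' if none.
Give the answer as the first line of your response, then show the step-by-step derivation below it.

7,1,5,2

step 1: dequeue 7; queue=[1,5]; order=7
step 2: dequeue 1; queue=[5,2,6]; order=7,1
step 3: dequeue 5; queue=[2,6,0,3,4]; order=7,1,5
step 4: dequeue 2; queue=[6,0,3,4]; order=7,1,5,2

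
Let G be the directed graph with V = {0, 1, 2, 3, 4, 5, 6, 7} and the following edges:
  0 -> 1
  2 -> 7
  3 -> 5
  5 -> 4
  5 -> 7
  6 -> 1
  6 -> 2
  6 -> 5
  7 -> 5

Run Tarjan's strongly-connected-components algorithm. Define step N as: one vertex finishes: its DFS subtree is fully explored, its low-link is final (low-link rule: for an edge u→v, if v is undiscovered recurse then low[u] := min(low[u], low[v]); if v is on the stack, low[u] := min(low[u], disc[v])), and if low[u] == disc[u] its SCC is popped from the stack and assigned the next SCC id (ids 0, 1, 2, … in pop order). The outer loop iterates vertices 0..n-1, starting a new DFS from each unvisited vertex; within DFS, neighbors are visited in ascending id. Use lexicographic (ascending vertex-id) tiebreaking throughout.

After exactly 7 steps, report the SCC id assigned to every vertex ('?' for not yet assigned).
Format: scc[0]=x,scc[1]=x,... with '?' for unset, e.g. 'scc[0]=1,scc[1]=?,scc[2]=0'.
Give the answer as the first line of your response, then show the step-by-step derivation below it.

scc[0]=1,scc[1]=0,scc[2]=4,scc[3]=5,scc[4]=2,scc[5]=3,scc[6]=?,scc[7]=3

step 1: low=(low[0]=0,low[1]=1,low[2]=?,low[3]=?,low[4]=?,low[5]=?,low[6]=?,low[7]=?); scc=(scc[0]=?,scc[1]=0,scc[2]=?,scc[3]=?,scc[4]=?,scc[5]=?,scc[6]=?,scc[7]=?)
step 2: low=(low[0]=0,low[1]=1,low[2]=?,low[3]=?,low[4]=?,low[5]=?,low[6]=?,low[7]=?); scc=(scc[0]=1,scc[1]=0,scc[2]=?,scc[3]=?,scc[4]=?,scc[5]=?,scc[6]=?,scc[7]=?)
step 3: low=(low[0]=0,low[1]=1,low[2]=2,low[3]=?,low[4]=5,low[5]=4,low[6]=?,low[7]=3); scc=(scc[0]=1,scc[1]=0,scc[2]=?,scc[3]=?,scc[4]=2,scc[5]=?,scc[6]=?,scc[7]=?)
step 4: low=(low[0]=0,low[1]=1,low[2]=2,low[3]=?,low[4]=5,low[5]=3,low[6]=?,low[7]=3); scc=(scc[0]=1,scc[1]=0,scc[2]=?,scc[3]=?,scc[4]=2,scc[5]=?,scc[6]=?,scc[7]=?)
step 5: low=(low[0]=0,low[1]=1,low[2]=2,low[3]=?,low[4]=5,low[5]=3,low[6]=?,low[7]=3); scc=(scc[0]=1,scc[1]=0,scc[2]=?,scc[3]=?,scc[4]=2,scc[5]=3,scc[6]=?,scc[7]=3)
step 6: low=(low[0]=0,low[1]=1,low[2]=2,low[3]=?,low[4]=5,low[5]=3,low[6]=?,low[7]=3); scc=(scc[0]=1,scc[1]=0,scc[2]=4,scc[3]=?,scc[4]=2,scc[5]=3,scc[6]=?,scc[7]=3)
step 7: low=(low[0]=0,low[1]=1,low[2]=2,low[3]=6,low[4]=5,low[5]=3,low[6]=?,low[7]=3); scc=(scc[0]=1,scc[1]=0,scc[2]=4,scc[3]=5,scc[4]=2,scc[5]=3,scc[6]=?,scc[7]=3)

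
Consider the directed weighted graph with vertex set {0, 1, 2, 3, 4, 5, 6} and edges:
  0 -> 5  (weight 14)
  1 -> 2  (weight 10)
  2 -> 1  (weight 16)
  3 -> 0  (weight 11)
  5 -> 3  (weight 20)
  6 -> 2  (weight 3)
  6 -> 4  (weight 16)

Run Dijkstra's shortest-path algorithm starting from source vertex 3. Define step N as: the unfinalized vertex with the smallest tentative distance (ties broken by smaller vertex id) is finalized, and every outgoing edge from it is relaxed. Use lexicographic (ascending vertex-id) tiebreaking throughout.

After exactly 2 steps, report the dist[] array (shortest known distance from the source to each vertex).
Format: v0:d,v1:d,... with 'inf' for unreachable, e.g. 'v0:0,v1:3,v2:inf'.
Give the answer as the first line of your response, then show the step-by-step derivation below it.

v0:11,v1:inf,v2:inf,v3:0,v4:inf,v5:25,v6:inf

step 1: dist = v0:11,v1:inf,v2:inf,v3:0,v4:inf,v5:inf,v6:inf
step 2: dist = v0:11,v1:inf,v2:inf,v3:0,v4:inf,v5:25,v6:inf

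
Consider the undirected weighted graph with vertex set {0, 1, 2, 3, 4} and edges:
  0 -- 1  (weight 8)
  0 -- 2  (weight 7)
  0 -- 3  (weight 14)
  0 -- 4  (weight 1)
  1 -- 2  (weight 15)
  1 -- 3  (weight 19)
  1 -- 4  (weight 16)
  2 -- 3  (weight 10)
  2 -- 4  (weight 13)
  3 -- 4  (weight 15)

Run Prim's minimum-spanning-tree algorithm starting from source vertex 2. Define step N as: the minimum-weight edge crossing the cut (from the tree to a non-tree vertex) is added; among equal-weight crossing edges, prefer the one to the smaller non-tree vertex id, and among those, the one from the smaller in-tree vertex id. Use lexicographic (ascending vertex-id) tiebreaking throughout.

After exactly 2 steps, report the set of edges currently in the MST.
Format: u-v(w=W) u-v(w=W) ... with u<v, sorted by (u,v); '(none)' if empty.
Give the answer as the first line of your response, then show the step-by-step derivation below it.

0-2(w=7) 0-4(w=1)

step 1: add edge 0-2 (w=7); MST = {0-2(w=7)}
step 2: add edge 0-4 (w=1); MST = {0-2(w=7) 0-4(w=1)}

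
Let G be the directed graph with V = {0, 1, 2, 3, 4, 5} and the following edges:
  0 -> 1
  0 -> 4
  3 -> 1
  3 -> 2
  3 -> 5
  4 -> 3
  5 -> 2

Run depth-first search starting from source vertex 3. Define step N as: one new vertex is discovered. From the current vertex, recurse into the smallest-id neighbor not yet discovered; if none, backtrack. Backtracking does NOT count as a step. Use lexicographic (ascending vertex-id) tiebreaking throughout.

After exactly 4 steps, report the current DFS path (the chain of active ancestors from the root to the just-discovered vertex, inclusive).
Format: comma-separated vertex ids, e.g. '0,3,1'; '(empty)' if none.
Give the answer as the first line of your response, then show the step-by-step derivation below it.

3,5

step 1: discover 3; path=3; order=3
step 2: discover 1; path=3>1; order=3,1
step 3: discover 2; path=3>2; order=3,1,2
step 4: discover 5; path=3>5; order=3,1,2,5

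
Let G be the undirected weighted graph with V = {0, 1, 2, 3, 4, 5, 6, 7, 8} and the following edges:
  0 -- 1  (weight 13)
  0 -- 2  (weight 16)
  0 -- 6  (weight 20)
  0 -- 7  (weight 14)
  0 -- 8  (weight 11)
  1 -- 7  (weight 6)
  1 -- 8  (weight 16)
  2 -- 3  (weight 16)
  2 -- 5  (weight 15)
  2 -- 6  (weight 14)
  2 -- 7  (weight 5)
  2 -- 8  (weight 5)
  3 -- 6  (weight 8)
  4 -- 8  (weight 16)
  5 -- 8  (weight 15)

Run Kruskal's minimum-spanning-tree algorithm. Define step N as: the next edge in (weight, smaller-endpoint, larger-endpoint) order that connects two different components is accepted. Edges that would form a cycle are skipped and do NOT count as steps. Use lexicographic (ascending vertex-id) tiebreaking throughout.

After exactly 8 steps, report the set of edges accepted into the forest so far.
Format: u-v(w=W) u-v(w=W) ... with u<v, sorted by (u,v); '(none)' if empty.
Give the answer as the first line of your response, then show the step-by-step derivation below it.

0-8(w=11) 1-7(w=6) 2-5(w=15) 2-6(w=14) 2-7(w=5) 2-8(w=5) 3-6(w=8) 4-8(w=16)

step 1: add edge 2-7 (w=5); MST = {2-7(w=5)}
step 2: add edge 2-8 (w=5); MST = {2-7(w=5) 2-8(w=5)}
step 3: add edge 1-7 (w=6); MST = {1-7(w=6) 2-7(w=5) 2-8(w=5)}
step 4: add edge 3-6 (w=8); MST = {1-7(w=6) 2-7(w=5) 2-8(w=5) 3-6(w=8)}
step 5: add edge 0-8 (w=11); MST = {0-8(w=11) 1-7(w=6) 2-7(w=5) 2-8(w=5) 3-6(w=8)}
step 6: add edge 2-6 (w=14); MST = {0-8(w=11) 1-7(w=6) 2-6(w=14) 2-7(w=5) 2-8(w=5) 3-6(w=8)}
step 7: add edge 2-5 (w=15); MST = {0-8(w=11) 1-7(w=6) 2-5(w=15) 2-6(w=14) 2-7(w=5) 2-8(w=5) 3-6(w=8)}
step 8: add edge 4-8 (w=16); MST = {0-8(w=11) 1-7(w=6) 2-5(w=15) 2-6(w=14) 2-7(w=5) 2-8(w=5) 3-6(w=8) 4-8(w=16)}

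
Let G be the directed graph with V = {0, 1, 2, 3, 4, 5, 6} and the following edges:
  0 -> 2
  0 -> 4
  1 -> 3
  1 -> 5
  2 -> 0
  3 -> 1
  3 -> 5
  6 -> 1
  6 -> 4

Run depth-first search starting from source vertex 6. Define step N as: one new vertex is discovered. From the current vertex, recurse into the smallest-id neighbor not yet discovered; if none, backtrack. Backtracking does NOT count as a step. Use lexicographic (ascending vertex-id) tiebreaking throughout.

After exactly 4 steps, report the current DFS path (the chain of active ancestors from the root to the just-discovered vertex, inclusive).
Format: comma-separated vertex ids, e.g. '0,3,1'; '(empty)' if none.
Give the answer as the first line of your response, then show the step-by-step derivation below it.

6,1,3,5

step 1: discover 6; path=6; order=6
step 2: discover 1; path=6>1; order=6,1
step 3: discover 3; path=6>1>3; order=6,1,3
step 4: discover 5; path=6>1>3>5; order=6,1,3,5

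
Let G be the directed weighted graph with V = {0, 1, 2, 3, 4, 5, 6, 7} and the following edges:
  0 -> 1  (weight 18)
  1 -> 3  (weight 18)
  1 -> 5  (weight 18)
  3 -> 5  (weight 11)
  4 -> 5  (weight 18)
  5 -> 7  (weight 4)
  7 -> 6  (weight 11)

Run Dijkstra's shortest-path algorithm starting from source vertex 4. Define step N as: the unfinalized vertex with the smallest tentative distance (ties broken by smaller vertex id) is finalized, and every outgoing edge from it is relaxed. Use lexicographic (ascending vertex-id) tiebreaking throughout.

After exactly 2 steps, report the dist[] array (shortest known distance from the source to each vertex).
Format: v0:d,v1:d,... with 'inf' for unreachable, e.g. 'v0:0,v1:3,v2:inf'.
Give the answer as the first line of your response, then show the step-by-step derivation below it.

v0:inf,v1:inf,v2:inf,v3:inf,v4:0,v5:18,v6:inf,v7:22

step 1: dist = v0:inf,v1:inf,v2:inf,v3:inf,v4:0,v5:18,v6:inf,v7:inf
step 2: dist = v0:inf,v1:inf,v2:inf,v3:inf,v4:0,v5:18,v6:inf,v7:22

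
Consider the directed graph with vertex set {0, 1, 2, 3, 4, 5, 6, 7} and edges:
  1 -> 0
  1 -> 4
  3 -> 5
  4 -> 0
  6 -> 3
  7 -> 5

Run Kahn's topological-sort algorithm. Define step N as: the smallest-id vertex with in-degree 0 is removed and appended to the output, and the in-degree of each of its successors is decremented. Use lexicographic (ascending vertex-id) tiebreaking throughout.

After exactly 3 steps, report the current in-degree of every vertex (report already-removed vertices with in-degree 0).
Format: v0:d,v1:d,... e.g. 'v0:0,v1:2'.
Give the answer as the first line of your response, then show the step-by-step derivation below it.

v0:0,v1:0,v2:0,v3:1,v4:0,v5:2,v6:0,v7:0

step 1: output 1; order=[1]; indeg=(1,0,0,1,0,2,0,0)
step 2: output 2; order=[1,2]; indeg=(1,0,0,1,0,2,0,0)
step 3: output 4; order=[1,2,4]; indeg=(0,0,0,1,0,2,0,0)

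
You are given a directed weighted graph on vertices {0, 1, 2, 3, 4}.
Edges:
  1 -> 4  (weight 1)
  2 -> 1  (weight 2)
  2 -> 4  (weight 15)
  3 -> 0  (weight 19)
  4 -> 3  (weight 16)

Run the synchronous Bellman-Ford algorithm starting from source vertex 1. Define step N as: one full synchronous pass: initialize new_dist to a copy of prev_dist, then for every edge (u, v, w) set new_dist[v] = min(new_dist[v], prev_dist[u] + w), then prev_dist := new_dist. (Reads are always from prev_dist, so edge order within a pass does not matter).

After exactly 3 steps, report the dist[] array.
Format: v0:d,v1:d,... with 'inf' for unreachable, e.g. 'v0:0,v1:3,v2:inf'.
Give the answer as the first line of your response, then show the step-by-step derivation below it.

v0:36,v1:0,v2:inf,v3:17,v4:1

step 1: dist = v0:inf,v1:0,v2:inf,v3:inf,v4:1
step 2: dist = v0:inf,v1:0,v2:inf,v3:17,v4:1
step 3: dist = v0:36,v1:0,v2:inf,v3:17,v4:1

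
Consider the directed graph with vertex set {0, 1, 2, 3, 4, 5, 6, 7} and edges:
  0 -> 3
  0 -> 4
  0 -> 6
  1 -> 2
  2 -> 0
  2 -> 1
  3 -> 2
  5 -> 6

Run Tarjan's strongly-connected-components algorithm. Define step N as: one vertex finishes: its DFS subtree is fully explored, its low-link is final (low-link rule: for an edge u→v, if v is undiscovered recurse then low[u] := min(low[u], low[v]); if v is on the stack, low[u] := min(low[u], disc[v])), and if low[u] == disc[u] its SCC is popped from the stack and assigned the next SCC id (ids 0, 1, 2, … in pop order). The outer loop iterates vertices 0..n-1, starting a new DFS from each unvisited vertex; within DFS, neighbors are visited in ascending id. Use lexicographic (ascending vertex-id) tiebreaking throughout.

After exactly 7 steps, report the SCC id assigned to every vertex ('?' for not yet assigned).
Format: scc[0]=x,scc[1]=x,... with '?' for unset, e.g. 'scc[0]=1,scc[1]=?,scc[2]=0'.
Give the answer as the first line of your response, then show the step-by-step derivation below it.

scc[0]=2,scc[1]=2,scc[2]=2,scc[3]=2,scc[4]=0,scc[5]=3,scc[6]=1,scc[7]=?

step 1: low=(low[0]=0,low[1]=2,low[2]=0,low[3]=1,low[4]=?,low[5]=?,low[6]=?,low[7]=?); scc=(scc[0]=?,scc[1]=?,scc[2]=?,scc[3]=?,scc[4]=?,scc[5]=?,scc[6]=?,scc[7]=?)
step 2: low=(low[0]=0,low[1]=2,low[2]=0,low[3]=1,low[4]=?,low[5]=?,low[6]=?,low[7]=?); scc=(scc[0]=?,scc[1]=?,scc[2]=?,scc[3]=?,scc[4]=?,scc[5]=?,scc[6]=?,scc[7]=?)
step 3: low=(low[0]=0,low[1]=2,low[2]=0,low[3]=0,low[4]=?,low[5]=?,low[6]=?,low[7]=?); scc=(scc[0]=?,scc[1]=?,scc[2]=?,scc[3]=?,scc[4]=?,scc[5]=?,scc[6]=?,scc[7]=?)
step 4: low=(low[0]=0,low[1]=2,low[2]=0,low[3]=0,low[4]=4,low[5]=?,low[6]=?,low[7]=?); scc=(scc[0]=?,scc[1]=?,scc[2]=?,scc[3]=?,scc[4]=0,scc[5]=?,scc[6]=?,scc[7]=?)
step 5: low=(low[0]=0,low[1]=2,low[2]=0,low[3]=0,low[4]=4,low[5]=?,low[6]=5,low[7]=?); scc=(scc[0]=?,scc[1]=?,scc[2]=?,scc[3]=?,scc[4]=0,scc[5]=?,scc[6]=1,scc[7]=?)
step 6: low=(low[0]=0,low[1]=2,low[2]=0,low[3]=0,low[4]=4,low[5]=?,low[6]=5,low[7]=?); scc=(scc[0]=2,scc[1]=2,scc[2]=2,scc[3]=2,scc[4]=0,scc[5]=?,scc[6]=1,scc[7]=?)
step 7: low=(low[0]=0,low[1]=2,low[2]=0,low[3]=0,low[4]=4,low[5]=6,low[6]=5,low[7]=?); scc=(scc[0]=2,scc[1]=2,scc[2]=2,scc[3]=2,scc[4]=0,scc[5]=3,scc[6]=1,scc[7]=?)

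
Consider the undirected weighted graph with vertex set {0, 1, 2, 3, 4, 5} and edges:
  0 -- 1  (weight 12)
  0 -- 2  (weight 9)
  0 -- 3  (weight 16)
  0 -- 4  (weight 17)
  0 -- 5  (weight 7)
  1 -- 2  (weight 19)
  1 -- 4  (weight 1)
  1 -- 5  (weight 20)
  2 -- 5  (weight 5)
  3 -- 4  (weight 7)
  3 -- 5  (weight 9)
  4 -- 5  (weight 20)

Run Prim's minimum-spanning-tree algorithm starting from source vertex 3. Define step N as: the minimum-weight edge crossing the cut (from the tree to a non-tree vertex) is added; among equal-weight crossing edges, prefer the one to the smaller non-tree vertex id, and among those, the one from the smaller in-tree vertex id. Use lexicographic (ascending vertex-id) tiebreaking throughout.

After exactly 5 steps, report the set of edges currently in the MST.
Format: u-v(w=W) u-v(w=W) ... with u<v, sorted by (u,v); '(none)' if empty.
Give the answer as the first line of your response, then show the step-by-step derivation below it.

0-5(w=7) 1-4(w=1) 2-5(w=5) 3-4(w=7) 3-5(w=9)

step 1: add edge 3-4 (w=7); MST = {3-4(w=7)}
step 2: add edge 1-4 (w=1); MST = {1-4(w=1) 3-4(w=7)}
step 3: add edge 3-5 (w=9); MST = {1-4(w=1) 3-4(w=7) 3-5(w=9)}
step 4: add edge 2-5 (w=5); MST = {1-4(w=1) 2-5(w=5) 3-4(w=7) 3-5(w=9)}
step 5: add edge 0-5 (w=7); MST = {0-5(w=7) 1-4(w=1) 2-5(w=5) 3-4(w=7) 3-5(w=9)}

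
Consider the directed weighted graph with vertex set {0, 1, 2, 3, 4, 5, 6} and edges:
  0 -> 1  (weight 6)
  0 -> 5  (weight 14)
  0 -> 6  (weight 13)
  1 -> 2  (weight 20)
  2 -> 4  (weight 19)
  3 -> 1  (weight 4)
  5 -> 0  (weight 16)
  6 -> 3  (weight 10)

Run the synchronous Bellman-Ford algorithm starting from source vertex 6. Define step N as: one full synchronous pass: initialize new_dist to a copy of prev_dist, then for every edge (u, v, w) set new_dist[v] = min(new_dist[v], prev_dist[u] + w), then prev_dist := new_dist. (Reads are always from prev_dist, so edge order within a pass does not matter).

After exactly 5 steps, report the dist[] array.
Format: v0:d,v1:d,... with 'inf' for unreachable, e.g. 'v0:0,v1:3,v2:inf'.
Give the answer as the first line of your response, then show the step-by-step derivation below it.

v0:inf,v1:14,v2:34,v3:10,v4:53,v5:inf,v6:0

step 1: dist = v0:inf,v1:inf,v2:inf,v3:10,v4:inf,v5:inf,v6:0
step 2: dist = v0:inf,v1:14,v2:inf,v3:10,v4:inf,v5:inf,v6:0
step 3: dist = v0:inf,v1:14,v2:34,v3:10,v4:inf,v5:inf,v6:0
step 4: dist = v0:inf,v1:14,v2:34,v3:10,v4:53,v5:inf,v6:0
step 5: dist = v0:inf,v1:14,v2:34,v3:10,v4:53,v5:inf,v6:0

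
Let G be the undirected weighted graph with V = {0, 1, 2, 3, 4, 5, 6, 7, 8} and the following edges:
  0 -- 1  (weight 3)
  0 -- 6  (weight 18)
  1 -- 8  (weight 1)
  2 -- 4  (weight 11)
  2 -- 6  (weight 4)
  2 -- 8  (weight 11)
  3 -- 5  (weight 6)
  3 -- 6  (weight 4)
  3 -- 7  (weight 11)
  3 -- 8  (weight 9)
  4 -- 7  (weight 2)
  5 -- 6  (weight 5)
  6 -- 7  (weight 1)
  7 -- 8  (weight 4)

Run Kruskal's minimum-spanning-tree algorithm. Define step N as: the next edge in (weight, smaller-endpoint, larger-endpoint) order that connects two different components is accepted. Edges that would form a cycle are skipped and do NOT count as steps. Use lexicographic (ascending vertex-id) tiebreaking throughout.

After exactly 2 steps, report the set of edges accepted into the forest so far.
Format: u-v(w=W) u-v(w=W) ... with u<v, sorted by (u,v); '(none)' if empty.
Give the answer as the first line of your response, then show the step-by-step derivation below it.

1-8(w=1) 6-7(w=1)

step 1: add edge 1-8 (w=1); MST = {1-8(w=1)}
step 2: add edge 6-7 (w=1); MST = {1-8(w=1) 6-7(w=1)}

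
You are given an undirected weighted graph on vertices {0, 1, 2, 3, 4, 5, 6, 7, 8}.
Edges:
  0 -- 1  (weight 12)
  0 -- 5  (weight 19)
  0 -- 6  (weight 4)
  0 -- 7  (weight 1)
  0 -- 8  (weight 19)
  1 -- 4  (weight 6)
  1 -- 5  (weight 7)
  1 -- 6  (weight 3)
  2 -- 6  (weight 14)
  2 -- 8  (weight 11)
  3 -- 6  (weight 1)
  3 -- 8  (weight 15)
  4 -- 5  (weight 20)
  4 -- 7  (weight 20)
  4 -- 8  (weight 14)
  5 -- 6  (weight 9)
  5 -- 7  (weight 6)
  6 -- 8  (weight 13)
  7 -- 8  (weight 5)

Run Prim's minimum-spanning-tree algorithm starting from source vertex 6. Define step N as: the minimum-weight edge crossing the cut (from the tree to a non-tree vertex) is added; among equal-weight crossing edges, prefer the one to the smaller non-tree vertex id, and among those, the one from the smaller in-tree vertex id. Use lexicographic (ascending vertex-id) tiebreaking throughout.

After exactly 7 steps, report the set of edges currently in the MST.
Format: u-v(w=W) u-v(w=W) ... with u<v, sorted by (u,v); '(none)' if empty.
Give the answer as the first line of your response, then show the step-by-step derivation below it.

0-6(w=4) 0-7(w=1) 1-4(w=6) 1-6(w=3) 3-6(w=1) 5-7(w=6) 7-8(w=5)

step 1: add edge 3-6 (w=1); MST = {3-6(w=1)}
step 2: add edge 1-6 (w=3); MST = {1-6(w=3) 3-6(w=1)}
step 3: add edge 0-6 (w=4); MST = {0-6(w=4) 1-6(w=3) 3-6(w=1)}
step 4: add edge 0-7 (w=1); MST = {0-6(w=4) 0-7(w=1) 1-6(w=3) 3-6(w=1)}
step 5: add edge 7-8 (w=5); MST = {0-6(w=4) 0-7(w=1) 1-6(w=3) 3-6(w=1) 7-8(w=5)}
step 6: add edge 1-4 (w=6); MST = {0-6(w=4) 0-7(w=1) 1-4(w=6) 1-6(w=3) 3-6(w=1) 7-8(w=5)}
step 7: add edge 5-7 (w=6); MST = {0-6(w=4) 0-7(w=1) 1-4(w=6) 1-6(w=3) 3-6(w=1) 5-7(w=6) 7-8(w=5)}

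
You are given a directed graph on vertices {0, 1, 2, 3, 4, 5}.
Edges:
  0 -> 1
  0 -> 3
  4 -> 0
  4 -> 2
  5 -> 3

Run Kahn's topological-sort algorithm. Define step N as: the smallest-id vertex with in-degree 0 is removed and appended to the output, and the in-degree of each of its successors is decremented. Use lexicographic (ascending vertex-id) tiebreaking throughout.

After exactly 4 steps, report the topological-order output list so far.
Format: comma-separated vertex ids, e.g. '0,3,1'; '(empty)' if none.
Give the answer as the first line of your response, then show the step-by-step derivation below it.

4,0,1,2

step 1: output 4; order=[4]; indeg=(0,1,0,2,0,0)
step 2: output 0; order=[4,0]; indeg=(0,0,0,1,0,0)
step 3: output 1; order=[4,0,1]; indeg=(0,0,0,1,0,0)
step 4: output 2; order=[4,0,1,2]; indeg=(0,0,0,1,0,0)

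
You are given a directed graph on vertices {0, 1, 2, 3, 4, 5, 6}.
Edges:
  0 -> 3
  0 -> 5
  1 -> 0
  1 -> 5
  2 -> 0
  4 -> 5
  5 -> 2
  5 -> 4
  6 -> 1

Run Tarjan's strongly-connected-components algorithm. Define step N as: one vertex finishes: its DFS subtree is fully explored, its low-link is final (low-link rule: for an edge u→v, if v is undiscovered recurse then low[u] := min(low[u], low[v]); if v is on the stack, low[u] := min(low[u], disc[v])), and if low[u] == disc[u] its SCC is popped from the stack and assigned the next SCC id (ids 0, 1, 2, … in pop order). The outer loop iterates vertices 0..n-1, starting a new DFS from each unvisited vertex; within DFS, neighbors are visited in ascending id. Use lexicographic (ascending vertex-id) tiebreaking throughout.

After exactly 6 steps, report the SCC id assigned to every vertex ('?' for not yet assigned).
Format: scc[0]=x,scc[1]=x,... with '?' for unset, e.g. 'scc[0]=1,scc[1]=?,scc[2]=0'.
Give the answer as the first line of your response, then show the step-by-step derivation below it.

scc[0]=1,scc[1]=2,scc[2]=1,scc[3]=0,scc[4]=1,scc[5]=1,scc[6]=?

step 1: low=(low[0]=0,low[1]=?,low[2]=?,low[3]=1,low[4]=?,low[5]=?,low[6]=?); scc=(scc[0]=?,scc[1]=?,scc[2]=?,scc[3]=0,scc[4]=?,scc[5]=?,scc[6]=?)
step 2: low=(low[0]=0,low[1]=?,low[2]=0,low[3]=1,low[4]=?,low[5]=2,low[6]=?); scc=(scc[0]=?,scc[1]=?,scc[2]=?,scc[3]=0,scc[4]=?,scc[5]=?,scc[6]=?)
step 3: low=(low[0]=0,low[1]=?,low[2]=0,low[3]=1,low[4]=2,low[5]=0,low[6]=?); scc=(scc[0]=?,scc[1]=?,scc[2]=?,scc[3]=0,scc[4]=?,scc[5]=?,scc[6]=?)
step 4: low=(low[0]=0,low[1]=?,low[2]=0,low[3]=1,low[4]=2,low[5]=0,low[6]=?); scc=(scc[0]=?,scc[1]=?,scc[2]=?,scc[3]=0,scc[4]=?,scc[5]=?,scc[6]=?)
step 5: low=(low[0]=0,low[1]=?,low[2]=0,low[3]=1,low[4]=2,low[5]=0,low[6]=?); scc=(scc[0]=1,scc[1]=?,scc[2]=1,scc[3]=0,scc[4]=1,scc[5]=1,scc[6]=?)
step 6: low=(low[0]=0,low[1]=5,low[2]=0,low[3]=1,low[4]=2,low[5]=0,low[6]=?); scc=(scc[0]=1,scc[1]=2,scc[2]=1,scc[3]=0,scc[4]=1,scc[5]=1,scc[6]=?)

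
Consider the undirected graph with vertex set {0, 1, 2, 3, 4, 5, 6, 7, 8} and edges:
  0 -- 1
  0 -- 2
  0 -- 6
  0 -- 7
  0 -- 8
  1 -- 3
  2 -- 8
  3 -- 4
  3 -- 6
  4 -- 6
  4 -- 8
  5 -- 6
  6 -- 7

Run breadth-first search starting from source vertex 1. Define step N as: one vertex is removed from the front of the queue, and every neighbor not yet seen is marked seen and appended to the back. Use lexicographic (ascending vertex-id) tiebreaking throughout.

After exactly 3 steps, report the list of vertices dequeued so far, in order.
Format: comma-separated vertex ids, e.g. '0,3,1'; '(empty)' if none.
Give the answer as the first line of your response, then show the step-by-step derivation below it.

1,0,3

step 1: dequeue 1; queue=[0,3]; order=1
step 2: dequeue 0; queue=[3,2,6,7,8]; order=1,0
step 3: dequeue 3; queue=[2,6,7,8,4]; order=1,0,3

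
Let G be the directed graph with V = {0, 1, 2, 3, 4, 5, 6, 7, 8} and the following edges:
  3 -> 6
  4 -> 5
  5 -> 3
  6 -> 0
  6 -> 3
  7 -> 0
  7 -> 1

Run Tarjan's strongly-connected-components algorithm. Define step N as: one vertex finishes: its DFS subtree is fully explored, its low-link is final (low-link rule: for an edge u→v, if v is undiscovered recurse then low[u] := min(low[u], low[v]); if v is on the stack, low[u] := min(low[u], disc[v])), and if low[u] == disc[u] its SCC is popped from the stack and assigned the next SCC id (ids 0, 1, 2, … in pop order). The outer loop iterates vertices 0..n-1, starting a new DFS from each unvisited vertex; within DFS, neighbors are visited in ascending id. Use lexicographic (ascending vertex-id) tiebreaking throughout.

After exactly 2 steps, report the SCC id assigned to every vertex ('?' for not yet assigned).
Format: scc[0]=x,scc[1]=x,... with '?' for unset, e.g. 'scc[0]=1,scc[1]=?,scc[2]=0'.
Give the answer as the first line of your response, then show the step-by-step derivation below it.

scc[0]=0,scc[1]=1,scc[2]=?,scc[3]=?,scc[4]=?,scc[5]=?,scc[6]=?,scc[7]=?,scc[8]=?

step 1: low=(low[0]=0,low[1]=?,low[2]=?,low[3]=?,low[4]=?,low[5]=?,low[6]=?,low[7]=?,low[8]=?); scc=(scc[0]=0,scc[1]=?,scc[2]=?,scc[3]=?,scc[4]=?,scc[5]=?,scc[6]=?,scc[7]=?,scc[8]=?)
step 2: low=(low[0]=0,low[1]=1,low[2]=?,low[3]=?,low[4]=?,low[5]=?,low[6]=?,low[7]=?,low[8]=?); scc=(scc[0]=0,scc[1]=1,scc[2]=?,scc[3]=?,scc[4]=?,scc[5]=?,scc[6]=?,scc[7]=?,scc[8]=?)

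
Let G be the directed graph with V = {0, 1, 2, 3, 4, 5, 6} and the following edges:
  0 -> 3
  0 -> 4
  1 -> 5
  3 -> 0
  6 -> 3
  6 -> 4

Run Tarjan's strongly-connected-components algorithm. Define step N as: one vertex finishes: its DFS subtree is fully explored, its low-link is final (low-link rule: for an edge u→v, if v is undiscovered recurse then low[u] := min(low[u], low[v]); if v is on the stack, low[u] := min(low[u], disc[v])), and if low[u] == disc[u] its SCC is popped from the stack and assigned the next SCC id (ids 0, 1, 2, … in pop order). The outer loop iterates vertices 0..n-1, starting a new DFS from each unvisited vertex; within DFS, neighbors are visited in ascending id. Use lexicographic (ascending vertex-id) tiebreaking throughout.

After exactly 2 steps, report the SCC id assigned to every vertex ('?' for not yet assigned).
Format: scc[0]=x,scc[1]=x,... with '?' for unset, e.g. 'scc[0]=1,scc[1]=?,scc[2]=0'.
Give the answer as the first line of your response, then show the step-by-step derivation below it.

scc[0]=?,scc[1]=?,scc[2]=?,scc[3]=?,scc[4]=0,scc[5]=?,scc[6]=?

step 1: low=(low[0]=0,low[1]=?,low[2]=?,low[3]=0,low[4]=?,low[5]=?,low[6]=?); scc=(scc[0]=?,scc[1]=?,scc[2]=?,scc[3]=?,scc[4]=?,scc[5]=?,scc[6]=?)
step 2: low=(low[0]=0,low[1]=?,low[2]=?,low[3]=0,low[4]=2,low[5]=?,low[6]=?); scc=(scc[0]=?,scc[1]=?,scc[2]=?,scc[3]=?,scc[4]=0,scc[5]=?,scc[6]=?)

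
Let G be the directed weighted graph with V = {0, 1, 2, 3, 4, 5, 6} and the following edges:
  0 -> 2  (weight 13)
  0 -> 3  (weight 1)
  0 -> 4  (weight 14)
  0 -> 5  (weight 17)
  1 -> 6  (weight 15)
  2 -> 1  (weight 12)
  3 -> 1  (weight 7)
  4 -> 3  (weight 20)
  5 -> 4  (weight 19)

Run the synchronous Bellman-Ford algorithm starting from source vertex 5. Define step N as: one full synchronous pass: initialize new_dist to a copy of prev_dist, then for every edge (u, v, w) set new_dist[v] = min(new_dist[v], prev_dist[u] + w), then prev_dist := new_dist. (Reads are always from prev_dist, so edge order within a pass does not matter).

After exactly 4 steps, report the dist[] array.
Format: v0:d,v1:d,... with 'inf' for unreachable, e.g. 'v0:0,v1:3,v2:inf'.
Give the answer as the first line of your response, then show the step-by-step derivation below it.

v0:inf,v1:46,v2:inf,v3:39,v4:19,v5:0,v6:61

step 1: dist = v0:inf,v1:inf,v2:inf,v3:inf,v4:19,v5:0,v6:inf
step 2: dist = v0:inf,v1:inf,v2:inf,v3:39,v4:19,v5:0,v6:inf
step 3: dist = v0:inf,v1:46,v2:inf,v3:39,v4:19,v5:0,v6:inf
step 4: dist = v0:inf,v1:46,v2:inf,v3:39,v4:19,v5:0,v6:61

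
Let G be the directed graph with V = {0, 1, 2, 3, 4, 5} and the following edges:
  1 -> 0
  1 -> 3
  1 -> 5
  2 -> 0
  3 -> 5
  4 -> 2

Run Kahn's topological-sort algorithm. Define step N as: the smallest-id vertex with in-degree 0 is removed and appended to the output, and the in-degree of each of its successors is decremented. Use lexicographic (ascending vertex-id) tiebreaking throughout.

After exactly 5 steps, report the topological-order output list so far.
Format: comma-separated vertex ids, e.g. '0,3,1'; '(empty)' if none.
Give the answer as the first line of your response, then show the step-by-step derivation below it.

1,3,4,2,0

step 1: output 1; order=[1]; indeg=(1,0,1,0,0,1)
step 2: output 3; order=[1,3]; indeg=(1,0,1,0,0,0)
step 3: output 4; order=[1,3,4]; indeg=(1,0,0,0,0,0)
step 4: output 2; order=[1,3,4,2]; indeg=(0,0,0,0,0,0)
step 5: output 0; order=[1,3,4,2,0]; indeg=(0,0,0,0,0,0)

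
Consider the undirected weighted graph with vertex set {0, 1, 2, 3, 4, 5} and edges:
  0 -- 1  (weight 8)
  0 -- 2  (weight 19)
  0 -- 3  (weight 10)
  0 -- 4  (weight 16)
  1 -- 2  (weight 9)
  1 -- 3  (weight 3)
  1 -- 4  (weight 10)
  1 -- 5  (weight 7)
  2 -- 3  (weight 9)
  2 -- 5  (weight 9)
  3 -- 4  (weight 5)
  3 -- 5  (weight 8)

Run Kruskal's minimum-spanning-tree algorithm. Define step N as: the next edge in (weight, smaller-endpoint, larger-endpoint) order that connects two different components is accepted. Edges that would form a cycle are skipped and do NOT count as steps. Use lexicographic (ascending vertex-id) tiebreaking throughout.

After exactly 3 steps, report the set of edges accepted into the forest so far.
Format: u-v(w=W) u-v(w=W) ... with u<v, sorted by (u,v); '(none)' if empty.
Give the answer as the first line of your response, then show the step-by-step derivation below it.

1-3(w=3) 1-5(w=7) 3-4(w=5)

step 1: add edge 1-3 (w=3); MST = {1-3(w=3)}
step 2: add edge 3-4 (w=5); MST = {1-3(w=3) 3-4(w=5)}
step 3: add edge 1-5 (w=7); MST = {1-3(w=3) 1-5(w=7) 3-4(w=5)}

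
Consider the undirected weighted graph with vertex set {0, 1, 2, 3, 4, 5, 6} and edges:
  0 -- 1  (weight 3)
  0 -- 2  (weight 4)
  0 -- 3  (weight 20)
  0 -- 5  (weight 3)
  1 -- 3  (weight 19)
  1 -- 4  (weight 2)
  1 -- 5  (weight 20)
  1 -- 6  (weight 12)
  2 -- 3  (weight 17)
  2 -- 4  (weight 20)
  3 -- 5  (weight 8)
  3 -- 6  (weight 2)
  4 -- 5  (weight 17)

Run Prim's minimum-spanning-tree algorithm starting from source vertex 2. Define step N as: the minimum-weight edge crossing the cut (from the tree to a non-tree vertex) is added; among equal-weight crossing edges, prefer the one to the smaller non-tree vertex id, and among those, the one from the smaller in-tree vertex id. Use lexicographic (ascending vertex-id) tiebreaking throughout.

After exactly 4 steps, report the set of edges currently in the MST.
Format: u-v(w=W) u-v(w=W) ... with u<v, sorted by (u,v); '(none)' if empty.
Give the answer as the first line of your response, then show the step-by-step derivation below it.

0-1(w=3) 0-2(w=4) 0-5(w=3) 1-4(w=2)

step 1: add edge 0-2 (w=4); MST = {0-2(w=4)}
step 2: add edge 0-1 (w=3); MST = {0-1(w=3) 0-2(w=4)}
step 3: add edge 1-4 (w=2); MST = {0-1(w=3) 0-2(w=4) 1-4(w=2)}
step 4: add edge 0-5 (w=3); MST = {0-1(w=3) 0-2(w=4) 0-5(w=3) 1-4(w=2)}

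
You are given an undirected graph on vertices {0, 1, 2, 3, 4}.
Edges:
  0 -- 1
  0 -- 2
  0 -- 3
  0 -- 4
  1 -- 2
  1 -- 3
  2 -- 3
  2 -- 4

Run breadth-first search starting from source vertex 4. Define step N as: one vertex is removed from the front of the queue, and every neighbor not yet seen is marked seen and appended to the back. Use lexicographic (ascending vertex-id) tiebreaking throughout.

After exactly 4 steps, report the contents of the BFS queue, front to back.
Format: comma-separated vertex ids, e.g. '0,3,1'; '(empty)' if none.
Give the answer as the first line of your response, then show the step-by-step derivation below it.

3

step 1: dequeue 4; queue=[0,2]; order=4
step 2: dequeue 0; queue=[2,1,3]; order=4,0
step 3: dequeue 2; queue=[1,3]; order=4,0,2
step 4: dequeue 1; queue=[3]; order=4,0,2,1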